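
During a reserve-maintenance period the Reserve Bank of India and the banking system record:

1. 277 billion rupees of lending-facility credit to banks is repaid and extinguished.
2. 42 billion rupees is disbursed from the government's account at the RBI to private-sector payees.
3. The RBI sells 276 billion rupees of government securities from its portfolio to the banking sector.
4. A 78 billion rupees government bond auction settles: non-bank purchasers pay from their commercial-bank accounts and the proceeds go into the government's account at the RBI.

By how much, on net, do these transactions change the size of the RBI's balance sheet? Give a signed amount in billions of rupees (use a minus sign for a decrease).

-553 billion

Discount-window repayment 277 billion rupees: an RBI asset is shed → −277B.
Government spending 42 billion rupees: only the composition of liabilities changes → 0.
OMO sale (to banks) 276 billion rupees: an RBI asset is shed → −276B.
Government account inflow 78 billion rupees: only the composition of liabilities changes → 0.
Net: −277 + 0 − 276 + 0 = -553 billion.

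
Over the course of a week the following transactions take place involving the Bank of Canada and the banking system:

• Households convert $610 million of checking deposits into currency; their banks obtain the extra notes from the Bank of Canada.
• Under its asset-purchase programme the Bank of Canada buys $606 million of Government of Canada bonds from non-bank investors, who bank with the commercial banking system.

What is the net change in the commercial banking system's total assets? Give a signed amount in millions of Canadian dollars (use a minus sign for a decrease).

-$4 million

Currency withdrawal $610 million: bank balance sheets shrink → −$610M.
Asset purchase (from non-banks) $606 million: bank balance sheets expand → +$606M.
Net: −610 + 606 = -$4 million.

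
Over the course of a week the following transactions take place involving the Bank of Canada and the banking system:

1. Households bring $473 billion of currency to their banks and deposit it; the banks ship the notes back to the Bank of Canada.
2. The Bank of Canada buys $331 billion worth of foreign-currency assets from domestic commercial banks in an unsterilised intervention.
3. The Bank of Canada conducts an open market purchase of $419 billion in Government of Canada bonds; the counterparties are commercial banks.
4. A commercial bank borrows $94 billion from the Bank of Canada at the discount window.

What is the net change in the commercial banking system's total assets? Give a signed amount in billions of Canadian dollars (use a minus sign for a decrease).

Bank of Canada balance sheet:
  Assets:      Securities +$419B, Loans to banks +$94B, Foreign assets +$331B
  Liabilities: Bank reserves +$1317B, Currency in circulation −$473B
Commercial banking system:
  Assets:      Reserves at CB +$1317B, Securities −$419B, Foreign assets −$331B
  Liabilities: Checkable deposits +$473B, Borrowings from CB +$94B
Change in total bank assets = +$567 billion.

+$567 billion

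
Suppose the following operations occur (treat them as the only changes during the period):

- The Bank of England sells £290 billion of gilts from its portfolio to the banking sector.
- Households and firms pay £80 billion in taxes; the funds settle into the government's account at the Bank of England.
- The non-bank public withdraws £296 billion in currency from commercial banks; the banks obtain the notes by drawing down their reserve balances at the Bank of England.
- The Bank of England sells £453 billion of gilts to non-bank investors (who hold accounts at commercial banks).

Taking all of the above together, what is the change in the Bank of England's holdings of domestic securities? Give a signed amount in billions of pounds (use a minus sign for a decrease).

OMO sale (to banks) £290 billion: securities removed from the Bank of England's portfolio → −£290B.
Government account inflow £80 billion: the Bank of England's securities portfolio is untouched → 0.
Currency withdrawal £296 billion: the Bank of England's securities portfolio is untouched → 0.
Asset sale (to non-banks) £453 billion: securities removed from the Bank of England's portfolio → −£453B.
Net: −290 + 0 + 0 − 453 = -£743 billion.

-£743 billion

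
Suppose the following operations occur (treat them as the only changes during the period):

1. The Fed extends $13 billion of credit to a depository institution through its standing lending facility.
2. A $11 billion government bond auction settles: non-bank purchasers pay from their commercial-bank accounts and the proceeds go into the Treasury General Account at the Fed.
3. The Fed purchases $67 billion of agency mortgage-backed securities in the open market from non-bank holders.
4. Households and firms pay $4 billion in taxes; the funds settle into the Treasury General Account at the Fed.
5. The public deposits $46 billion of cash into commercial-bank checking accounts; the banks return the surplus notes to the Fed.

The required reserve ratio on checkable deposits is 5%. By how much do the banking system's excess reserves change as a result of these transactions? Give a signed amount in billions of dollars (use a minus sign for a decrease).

+$106.1 billion

Discount-window loan $13 billion: reserves +$13B, deposits 0.
Government account inflow $11 billion: reserves −$11B, deposits −$11B.
Asset purchase (from non-banks) $67 billion: reserves +$67B, deposits +$67B.
Government account inflow $4 billion: reserves −$4B, deposits −$4B.
Currency deposit $46 billion: reserves +$46B, deposits +$46B.
Totals: Δreserves = +$111B, Δdeposits = +$98B.
Δrequired reserves = 5% × +$98B = +$4.9B.
Δexcess reserves = Δreserves − Δrequired = +$111B − (+$4.9B) = +$106.1 billion.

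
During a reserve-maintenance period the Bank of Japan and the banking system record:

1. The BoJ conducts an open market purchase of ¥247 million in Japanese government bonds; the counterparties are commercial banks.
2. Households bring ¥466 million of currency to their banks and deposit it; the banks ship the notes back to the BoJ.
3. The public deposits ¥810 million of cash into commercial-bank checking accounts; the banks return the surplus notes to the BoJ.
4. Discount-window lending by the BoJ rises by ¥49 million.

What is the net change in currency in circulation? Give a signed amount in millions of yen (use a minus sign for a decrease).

BoJ balance sheet:
  Assets:      Securities +¥247M, Loans to banks +¥49M
  Liabilities: Bank reserves +¥1572M, Currency in circulation −¥1276M
So the change in currency in circulation is -¥1276 million.

-¥1276 million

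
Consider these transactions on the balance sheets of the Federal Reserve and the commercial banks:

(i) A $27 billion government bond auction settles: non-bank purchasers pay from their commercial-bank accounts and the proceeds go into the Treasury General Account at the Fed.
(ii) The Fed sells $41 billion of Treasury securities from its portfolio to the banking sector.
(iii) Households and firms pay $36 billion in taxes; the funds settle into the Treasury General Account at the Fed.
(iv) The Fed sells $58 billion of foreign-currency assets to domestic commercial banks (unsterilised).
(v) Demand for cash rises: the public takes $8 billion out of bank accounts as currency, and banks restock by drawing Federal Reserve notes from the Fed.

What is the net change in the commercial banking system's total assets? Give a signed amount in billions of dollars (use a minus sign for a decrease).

-$71 billion

Government account inflow $27 billion: bank balance sheets shrink → −$27B.
OMO sale (to banks) $41 billion: just an asset swap on bank balance sheets → 0.
Government account inflow $36 billion: bank balance sheets shrink → −$36B.
FX sale $58 billion: just an asset swap on bank balance sheets → 0.
Currency withdrawal $8 billion: bank balance sheets shrink → −$8B.
Net: −27 + 0 − 36 + 0 − 8 = -$71 billion.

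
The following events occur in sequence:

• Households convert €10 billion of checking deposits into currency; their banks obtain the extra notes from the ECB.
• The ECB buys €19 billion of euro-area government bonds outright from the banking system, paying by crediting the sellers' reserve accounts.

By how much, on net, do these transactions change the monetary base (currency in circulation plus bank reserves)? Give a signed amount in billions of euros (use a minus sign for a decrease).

+€19 billion

ECB balance sheet:
  Assets:      Securities +€19B
  Liabilities: Bank reserves +€9B, Currency in circulation +€10B
Monetary base = currency + reserves: +€10B + (+€9B) = +€19 billion.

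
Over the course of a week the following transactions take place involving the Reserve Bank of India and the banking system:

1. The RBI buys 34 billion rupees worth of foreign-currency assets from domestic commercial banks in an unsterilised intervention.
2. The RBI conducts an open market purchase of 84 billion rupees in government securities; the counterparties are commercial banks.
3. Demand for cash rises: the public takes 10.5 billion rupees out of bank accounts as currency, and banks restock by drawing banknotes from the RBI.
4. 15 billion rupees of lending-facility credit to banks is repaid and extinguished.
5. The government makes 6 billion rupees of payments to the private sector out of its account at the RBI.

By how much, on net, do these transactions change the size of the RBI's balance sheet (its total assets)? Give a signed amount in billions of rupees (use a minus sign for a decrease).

FX purchase 34 billion rupees: an RBI asset is acquired → +34B.
OMO purchase (from banks) 84 billion rupees: an RBI asset is acquired → +84B.
Currency withdrawal 10.5 billion rupees: only the composition of liabilities changes → 0.
Discount-window repayment 15 billion rupees: an RBI asset is shed → −15B.
Government spending 6 billion rupees: only the composition of liabilities changes → 0.
Net: 34 + 84 + 0 − 15 + 0 = +103 billion.

+103 billion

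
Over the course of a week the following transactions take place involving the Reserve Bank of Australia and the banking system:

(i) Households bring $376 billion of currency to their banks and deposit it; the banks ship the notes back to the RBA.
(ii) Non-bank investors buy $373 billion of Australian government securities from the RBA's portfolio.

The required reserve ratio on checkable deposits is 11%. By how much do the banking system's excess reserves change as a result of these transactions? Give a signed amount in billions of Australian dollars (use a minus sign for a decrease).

+$2.67 billion

Currency deposit $376 billion: reserves +$376B, deposits +$376B.
Asset sale (to non-banks) $373 billion: reserves −$373B, deposits −$373B.
Totals: Δreserves = +$3B, Δdeposits = +$3B.
Δrequired reserves = 11% × +$3B = +$0.33B.
Δexcess reserves = Δreserves − Δrequired = +$3B − (+$0.33B) = +$2.67 billion.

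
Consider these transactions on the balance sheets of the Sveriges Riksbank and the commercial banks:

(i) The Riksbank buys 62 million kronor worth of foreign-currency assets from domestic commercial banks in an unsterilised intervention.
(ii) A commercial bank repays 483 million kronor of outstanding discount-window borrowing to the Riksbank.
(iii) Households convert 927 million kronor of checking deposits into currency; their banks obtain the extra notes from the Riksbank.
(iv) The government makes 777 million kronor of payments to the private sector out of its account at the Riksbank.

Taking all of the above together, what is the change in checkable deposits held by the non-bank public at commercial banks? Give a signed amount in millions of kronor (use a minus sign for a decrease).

FX purchase 62 million kronor: the counterparty is a bank, so public deposits are unchanged → 0.
Discount-window repayment 483 million kronor: the counterparty is a bank, so public deposits are unchanged → 0.
Currency withdrawal 927 million kronor: non-bank counterparties' bank balances fall → −927M.
Government spending 777 million kronor: non-bank counterparties' bank balances rise → +777M.
Net: 0 + 0 − 927 + 777 = -150 million.

-150 million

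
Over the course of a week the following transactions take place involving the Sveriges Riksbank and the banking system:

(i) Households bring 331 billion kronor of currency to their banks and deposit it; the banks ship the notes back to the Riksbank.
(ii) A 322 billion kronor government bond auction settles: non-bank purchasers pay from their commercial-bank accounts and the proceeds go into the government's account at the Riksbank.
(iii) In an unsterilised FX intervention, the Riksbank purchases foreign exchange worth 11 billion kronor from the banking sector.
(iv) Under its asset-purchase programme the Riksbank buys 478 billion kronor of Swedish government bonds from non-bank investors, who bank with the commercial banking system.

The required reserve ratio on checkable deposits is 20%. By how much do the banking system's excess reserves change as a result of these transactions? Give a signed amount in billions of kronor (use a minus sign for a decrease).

Currency deposit 331 billion kronor: reserves +331B, deposits +331B.
Government account inflow 322 billion kronor: reserves −322B, deposits −322B.
FX purchase 11 billion kronor: reserves +11B, deposits 0.
Asset purchase (from non-banks) 478 billion kronor: reserves +478B, deposits +478B.
Totals: Δreserves = +498B, Δdeposits = +487B.
Δrequired reserves = 20% × +487B = +97.4B.
Δexcess reserves = Δreserves − Δrequired = +498B − (+97.4B) = +400.6 billion.

+400.6 billion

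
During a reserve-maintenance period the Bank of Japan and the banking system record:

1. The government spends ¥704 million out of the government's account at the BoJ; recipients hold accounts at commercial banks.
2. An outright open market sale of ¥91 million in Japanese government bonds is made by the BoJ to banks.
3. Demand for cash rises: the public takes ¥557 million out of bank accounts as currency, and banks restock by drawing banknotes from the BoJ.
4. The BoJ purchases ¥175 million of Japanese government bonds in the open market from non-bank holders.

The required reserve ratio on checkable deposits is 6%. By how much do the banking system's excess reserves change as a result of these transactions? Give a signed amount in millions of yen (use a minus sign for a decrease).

+¥211.68 million

Government spending ¥704 million: reserves +¥704M, deposits +¥704M.
OMO sale (to banks) ¥91 million: reserves −¥91M, deposits 0.
Currency withdrawal ¥557 million: reserves −¥557M, deposits −¥557M.
Asset purchase (from non-banks) ¥175 million: reserves +¥175M, deposits +¥175M.
Totals: Δreserves = +¥231M, Δdeposits = +¥322M.
Δrequired reserves = 6% × +¥322M = +¥19.32M.
Δexcess reserves = Δreserves − Δrequired = +¥231M − (+¥19.32M) = +¥211.68 million.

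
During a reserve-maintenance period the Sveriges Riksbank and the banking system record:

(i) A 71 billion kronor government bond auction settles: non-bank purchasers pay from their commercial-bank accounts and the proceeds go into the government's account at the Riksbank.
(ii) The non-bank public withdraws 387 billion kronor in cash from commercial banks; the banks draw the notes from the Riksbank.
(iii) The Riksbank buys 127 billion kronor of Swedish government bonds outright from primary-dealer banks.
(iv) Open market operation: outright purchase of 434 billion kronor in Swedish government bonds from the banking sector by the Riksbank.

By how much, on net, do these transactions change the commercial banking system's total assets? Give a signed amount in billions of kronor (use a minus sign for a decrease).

Government account inflow 71 billion kronor: bank balance sheets shrink → −71B.
Currency withdrawal 387 billion kronor: bank balance sheets shrink → −387B.
OMO purchase (from banks) 127 billion kronor: just an asset swap on bank balance sheets → 0.
OMO purchase (from banks) 434 billion kronor: just an asset swap on bank balance sheets → 0.
Net: −71 − 387 + 0 + 0 = -458 billion.

-458 billion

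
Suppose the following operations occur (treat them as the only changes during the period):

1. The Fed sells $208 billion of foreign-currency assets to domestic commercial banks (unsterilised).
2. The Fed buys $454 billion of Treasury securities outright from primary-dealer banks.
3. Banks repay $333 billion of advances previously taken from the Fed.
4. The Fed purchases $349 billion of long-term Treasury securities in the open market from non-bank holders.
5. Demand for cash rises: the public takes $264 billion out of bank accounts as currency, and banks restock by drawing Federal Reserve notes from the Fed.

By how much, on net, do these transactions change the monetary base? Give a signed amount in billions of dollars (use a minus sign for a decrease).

Fed balance sheet:
  Assets:      Securities +$803B, Loans to banks −$333B, Foreign assets −$208B
  Liabilities: Bank reserves −$2B, Currency in circulation +$264B
Monetary base = currency + reserves: +$264B + (−$2B) = +$262 billion.

+$262 billion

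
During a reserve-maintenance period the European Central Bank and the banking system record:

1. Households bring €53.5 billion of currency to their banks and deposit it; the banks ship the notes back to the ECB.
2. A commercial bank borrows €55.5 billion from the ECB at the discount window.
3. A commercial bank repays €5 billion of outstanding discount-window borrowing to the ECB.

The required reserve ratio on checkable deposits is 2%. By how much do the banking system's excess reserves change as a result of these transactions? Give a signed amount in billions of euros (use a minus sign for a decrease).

+€102.93 billion

Currency deposit €53.5 billion: reserves +€53.5B, deposits +€53.5B.
Discount-window loan €55.5 billion: reserves +€55.5B, deposits 0.
Discount-window repayment €5 billion: reserves −€5B, deposits 0.
Totals: Δreserves = +€104B, Δdeposits = +€53.5B.
Δrequired reserves = 2% × +€53.5B = +€1.07B.
Δexcess reserves = Δreserves − Δrequired = +€104B − (+€1.07B) = +€102.93 billion.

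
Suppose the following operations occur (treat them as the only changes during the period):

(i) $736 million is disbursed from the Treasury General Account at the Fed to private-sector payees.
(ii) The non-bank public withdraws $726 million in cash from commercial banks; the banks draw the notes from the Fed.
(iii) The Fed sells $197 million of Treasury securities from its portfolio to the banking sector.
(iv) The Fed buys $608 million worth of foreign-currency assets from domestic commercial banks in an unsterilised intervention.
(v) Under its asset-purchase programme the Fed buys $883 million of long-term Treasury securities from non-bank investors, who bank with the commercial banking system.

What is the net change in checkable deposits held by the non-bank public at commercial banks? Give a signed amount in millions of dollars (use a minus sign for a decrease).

+$893 million

Government spending $736 million: non-bank counterparties' bank balances rise → +$736M.
Currency withdrawal $726 million: non-bank counterparties' bank balances fall → −$726M.
OMO sale (to banks) $197 million: the counterparty is a bank, so public deposits are unchanged → 0.
FX purchase $608 million: the counterparty is a bank, so public deposits are unchanged → 0.
Asset purchase (from non-banks) $883 million: non-bank counterparties' bank balances rise → +$883M.
Net: 736 − 726 + 0 + 0 + 883 = +$893 million.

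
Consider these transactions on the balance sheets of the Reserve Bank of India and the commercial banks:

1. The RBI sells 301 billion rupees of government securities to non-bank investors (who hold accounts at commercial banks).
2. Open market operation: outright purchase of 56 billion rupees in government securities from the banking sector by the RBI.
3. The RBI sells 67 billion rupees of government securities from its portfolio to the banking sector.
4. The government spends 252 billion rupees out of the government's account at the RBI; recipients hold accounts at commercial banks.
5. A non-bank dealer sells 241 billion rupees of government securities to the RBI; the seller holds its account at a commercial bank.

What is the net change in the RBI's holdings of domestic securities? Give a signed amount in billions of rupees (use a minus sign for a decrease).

RBI balance sheet:
  Assets:      Securities −71B
  Liabilities: Bank reserves +181B, Government deposits −252B
So the change in the RBI's holdings of domestic securities is -71 billion.

-71 billion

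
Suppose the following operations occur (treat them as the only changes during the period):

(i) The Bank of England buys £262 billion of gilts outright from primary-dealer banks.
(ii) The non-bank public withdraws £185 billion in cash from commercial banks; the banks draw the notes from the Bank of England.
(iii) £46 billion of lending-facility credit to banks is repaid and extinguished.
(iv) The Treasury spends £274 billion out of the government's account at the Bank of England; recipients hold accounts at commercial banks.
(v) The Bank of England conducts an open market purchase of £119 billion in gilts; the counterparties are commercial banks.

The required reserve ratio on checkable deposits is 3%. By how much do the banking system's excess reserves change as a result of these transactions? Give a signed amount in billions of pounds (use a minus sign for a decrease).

+£421.33 billion

OMO purchase (from banks) £262 billion: reserves +£262B, deposits 0.
Currency withdrawal £185 billion: reserves −£185B, deposits −£185B.
Discount-window repayment £46 billion: reserves −£46B, deposits 0.
Government spending £274 billion: reserves +£274B, deposits +£274B.
OMO purchase (from banks) £119 billion: reserves +£119B, deposits 0.
Totals: Δreserves = +£424B, Δdeposits = +£89B.
Δrequired reserves = 3% × +£89B = +£2.67B.
Δexcess reserves = Δreserves − Δrequired = +£424B − (+£2.67B) = +£421.33 billion.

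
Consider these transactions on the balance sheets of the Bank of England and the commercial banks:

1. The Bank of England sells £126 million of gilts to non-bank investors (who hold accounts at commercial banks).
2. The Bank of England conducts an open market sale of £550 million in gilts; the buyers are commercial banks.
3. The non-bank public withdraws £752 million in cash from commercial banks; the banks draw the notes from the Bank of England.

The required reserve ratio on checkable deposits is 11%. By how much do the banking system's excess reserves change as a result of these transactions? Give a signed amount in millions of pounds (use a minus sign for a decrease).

-£1331.42 million

Asset sale (to non-banks) £126 million: reserves −£126M, deposits −£126M.
OMO sale (to banks) £550 million: reserves −£550M, deposits 0.
Currency withdrawal £752 million: reserves −£752M, deposits −£752M.
Totals: Δreserves = −£1428M, Δdeposits = −£878M.
Δrequired reserves = 11% × −£878M = −£96.58M.
Δexcess reserves = Δreserves − Δrequired = −£1428M − (−£96.58M) = -£1331.42 million.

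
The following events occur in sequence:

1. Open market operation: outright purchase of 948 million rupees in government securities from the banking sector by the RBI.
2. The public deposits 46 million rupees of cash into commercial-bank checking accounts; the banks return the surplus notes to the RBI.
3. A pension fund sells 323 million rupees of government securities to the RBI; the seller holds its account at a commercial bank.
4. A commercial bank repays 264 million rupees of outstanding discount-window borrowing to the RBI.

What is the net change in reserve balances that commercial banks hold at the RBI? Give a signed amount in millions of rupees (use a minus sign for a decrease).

OMO purchase (from banks) 948 million rupees: the RBI pays by crediting reserve accounts → +948M.
Currency deposit 46 million rupees: returned notes are swapped for reserve credit → +46M.
Asset purchase (from non-banks) 323 million rupees: the RBI pays by crediting reserve accounts → +323M.
Discount-window repayment 264 million rupees: repayment is debited from reserves → −264M.
Net: 948 + 46 + 323 − 264 = +1053 million.

+1053 million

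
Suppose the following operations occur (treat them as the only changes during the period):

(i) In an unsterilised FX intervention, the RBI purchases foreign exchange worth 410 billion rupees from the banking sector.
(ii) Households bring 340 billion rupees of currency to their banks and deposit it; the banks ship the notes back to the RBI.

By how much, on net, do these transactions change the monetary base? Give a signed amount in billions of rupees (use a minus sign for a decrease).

RBI balance sheet:
  Assets:      Foreign assets +410B
  Liabilities: Bank reserves +750B, Currency in circulation −340B
Commercial banking system:
  Assets:      Reserves at CB +750B, Foreign assets −410B
  Liabilities: Checkable deposits +340B
Monetary base = currency + reserves: −340B + (+750B) = +410 billion.

+410 billion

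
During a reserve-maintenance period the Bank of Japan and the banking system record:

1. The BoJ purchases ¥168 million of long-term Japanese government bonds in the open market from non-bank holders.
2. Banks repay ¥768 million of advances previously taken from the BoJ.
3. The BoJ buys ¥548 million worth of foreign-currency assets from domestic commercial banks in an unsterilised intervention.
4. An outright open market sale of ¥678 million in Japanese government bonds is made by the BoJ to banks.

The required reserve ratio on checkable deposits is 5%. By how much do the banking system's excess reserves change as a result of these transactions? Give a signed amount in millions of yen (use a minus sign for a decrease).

Asset purchase (from non-banks) ¥168 million: reserves +¥168M, deposits +¥168M.
Discount-window repayment ¥768 million: reserves −¥768M, deposits 0.
FX purchase ¥548 million: reserves +¥548M, deposits 0.
OMO sale (to banks) ¥678 million: reserves −¥678M, deposits 0.
Totals: Δreserves = −¥730M, Δdeposits = +¥168M.
Δrequired reserves = 5% × +¥168M = +¥8.4M.
Δexcess reserves = Δreserves − Δrequired = −¥730M − (+¥8.4M) = -¥738.4 million.

-¥738.4 million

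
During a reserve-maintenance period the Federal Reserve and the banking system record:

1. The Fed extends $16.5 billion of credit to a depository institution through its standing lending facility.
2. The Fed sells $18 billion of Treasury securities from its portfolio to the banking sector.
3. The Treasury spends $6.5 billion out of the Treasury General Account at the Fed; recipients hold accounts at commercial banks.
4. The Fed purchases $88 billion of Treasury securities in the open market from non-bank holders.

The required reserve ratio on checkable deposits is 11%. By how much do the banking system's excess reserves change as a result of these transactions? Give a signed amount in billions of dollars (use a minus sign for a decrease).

+$82.605 billion

Discount-window loan $16.5 billion: reserves +$16.5B, deposits 0.
OMO sale (to banks) $18 billion: reserves −$18B, deposits 0.
Government spending $6.5 billion: reserves +$6.5B, deposits +$6.5B.
Asset purchase (from non-banks) $88 billion: reserves +$88B, deposits +$88B.
Totals: Δreserves = +$93B, Δdeposits = +$94.5B.
Δrequired reserves = 11% × +$94.5B = +$10.395B.
Δexcess reserves = Δreserves − Δrequired = +$93B − (+$10.395B) = +$82.605 billion.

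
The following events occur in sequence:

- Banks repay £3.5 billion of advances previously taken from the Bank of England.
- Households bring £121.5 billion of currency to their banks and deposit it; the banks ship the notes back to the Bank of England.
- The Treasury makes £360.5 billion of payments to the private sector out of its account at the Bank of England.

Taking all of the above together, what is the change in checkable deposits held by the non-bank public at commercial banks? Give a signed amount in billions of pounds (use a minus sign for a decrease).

Bank of England balance sheet:
  Assets:      Loans to banks −£3.5B
  Liabilities: Bank reserves +£478.5B, Currency in circulation −£121.5B, Government deposits −£360.5B
Commercial banking system:
  Assets:      Reserves at CB +£478.5B
  Liabilities: Checkable deposits +£482B, Borrowings from CB −£3.5B
So the change in checkable deposits held by the non-bank public at commercial banks is +£482 billion.

+£482 billion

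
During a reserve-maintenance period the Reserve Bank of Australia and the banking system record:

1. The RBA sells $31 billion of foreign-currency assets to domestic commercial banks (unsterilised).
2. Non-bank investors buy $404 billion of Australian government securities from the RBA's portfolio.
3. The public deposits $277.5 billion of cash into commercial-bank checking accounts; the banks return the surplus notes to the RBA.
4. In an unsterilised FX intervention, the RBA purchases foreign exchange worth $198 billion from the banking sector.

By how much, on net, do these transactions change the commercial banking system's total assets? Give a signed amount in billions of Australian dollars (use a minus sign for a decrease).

-$126.5 billion

FX sale $31 billion: just an asset swap on bank balance sheets → 0.
Asset sale (to non-banks) $404 billion: bank balance sheets shrink → −$404B.
Currency deposit $277.5 billion: bank balance sheets expand → +$277.5B.
FX purchase $198 billion: just an asset swap on bank balance sheets → 0.
Net: 0 − 404 + 277.5 + 0 = -$126.5 billion.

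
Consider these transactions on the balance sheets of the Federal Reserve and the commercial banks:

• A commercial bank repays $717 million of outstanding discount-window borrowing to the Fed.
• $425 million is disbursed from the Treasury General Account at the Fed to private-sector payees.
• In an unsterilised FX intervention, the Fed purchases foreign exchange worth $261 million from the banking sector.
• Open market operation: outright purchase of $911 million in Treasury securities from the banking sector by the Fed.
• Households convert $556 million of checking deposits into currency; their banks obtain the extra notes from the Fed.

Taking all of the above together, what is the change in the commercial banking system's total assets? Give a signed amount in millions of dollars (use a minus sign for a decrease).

-$848 million

Discount-window repayment $717 million: bank balance sheets shrink → −$717M.
Government spending $425 million: bank balance sheets expand → +$425M.
FX purchase $261 million: just an asset swap on bank balance sheets → 0.
OMO purchase (from banks) $911 million: just an asset swap on bank balance sheets → 0.
Currency withdrawal $556 million: bank balance sheets shrink → −$556M.
Net: −717 + 425 + 0 + 0 − 556 = -$848 million.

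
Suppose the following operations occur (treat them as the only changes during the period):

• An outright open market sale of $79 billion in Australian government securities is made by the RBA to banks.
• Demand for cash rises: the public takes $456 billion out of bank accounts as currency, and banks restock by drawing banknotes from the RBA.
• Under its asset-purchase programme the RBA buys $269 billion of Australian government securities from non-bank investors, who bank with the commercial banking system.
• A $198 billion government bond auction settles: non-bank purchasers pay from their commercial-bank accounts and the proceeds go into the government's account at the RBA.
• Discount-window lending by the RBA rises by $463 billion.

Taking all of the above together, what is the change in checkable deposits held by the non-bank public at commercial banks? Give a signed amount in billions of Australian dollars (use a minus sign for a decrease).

-$385 billion

OMO sale (to banks) $79 billion: the counterparty is a bank, so public deposits are unchanged → 0.
Currency withdrawal $456 billion: non-bank counterparties' bank balances fall → −$456B.
Asset purchase (from non-banks) $269 billion: non-bank counterparties' bank balances rise → +$269B.
Government account inflow $198 billion: non-bank counterparties' bank balances fall → −$198B.
Discount-window loan $463 billion: the counterparty is a bank, so public deposits are unchanged → 0.
Net: 0 − 456 + 269 − 198 + 0 = -$385 billion.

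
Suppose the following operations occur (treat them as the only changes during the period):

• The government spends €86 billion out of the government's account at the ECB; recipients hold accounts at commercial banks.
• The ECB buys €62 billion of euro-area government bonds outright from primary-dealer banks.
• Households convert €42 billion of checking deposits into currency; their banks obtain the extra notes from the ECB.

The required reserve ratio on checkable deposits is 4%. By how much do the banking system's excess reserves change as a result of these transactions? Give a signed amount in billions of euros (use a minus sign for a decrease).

+€104.24 billion

Government spending €86 billion: reserves +€86B, deposits +€86B.
OMO purchase (from banks) €62 billion: reserves +€62B, deposits 0.
Currency withdrawal €42 billion: reserves −€42B, deposits −€42B.
Totals: Δreserves = +€106B, Δdeposits = +€44B.
Δrequired reserves = 4% × +€44B = +€1.76B.
Δexcess reserves = Δreserves − Δrequired = +€106B − (+€1.76B) = +€104.24 billion.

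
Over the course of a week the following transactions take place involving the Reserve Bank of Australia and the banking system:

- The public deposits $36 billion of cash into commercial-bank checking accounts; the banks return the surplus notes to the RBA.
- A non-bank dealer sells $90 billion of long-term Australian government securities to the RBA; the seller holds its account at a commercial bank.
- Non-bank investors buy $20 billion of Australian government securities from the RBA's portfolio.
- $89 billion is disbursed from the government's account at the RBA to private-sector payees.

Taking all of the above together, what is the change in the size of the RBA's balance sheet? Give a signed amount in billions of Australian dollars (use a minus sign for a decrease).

Currency deposit $36 billion: only the composition of liabilities changes → 0.
Asset purchase (from non-banks) $90 billion: an RBA asset is acquired → +$90B.
Asset sale (to non-banks) $20 billion: an RBA asset is shed → −$20B.
Government spending $89 billion: only the composition of liabilities changes → 0.
Net: 0 + 90 − 20 + 0 = +$70 billion.

+$70 billion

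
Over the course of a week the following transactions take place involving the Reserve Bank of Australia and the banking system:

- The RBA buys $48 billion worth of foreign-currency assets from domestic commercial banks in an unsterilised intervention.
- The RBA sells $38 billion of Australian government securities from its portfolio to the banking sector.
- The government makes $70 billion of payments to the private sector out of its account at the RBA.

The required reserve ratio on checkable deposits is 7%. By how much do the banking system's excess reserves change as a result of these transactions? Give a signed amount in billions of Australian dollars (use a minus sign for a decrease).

FX purchase $48 billion: reserves +$48B, deposits 0.
OMO sale (to banks) $38 billion: reserves −$38B, deposits 0.
Government spending $70 billion: reserves +$70B, deposits +$70B.
Totals: Δreserves = +$80B, Δdeposits = +$70B.
Δrequired reserves = 7% × +$70B = +$4.9B.
Δexcess reserves = Δreserves − Δrequired = +$80B − (+$4.9B) = +$75.1 billion.

+$75.1 billion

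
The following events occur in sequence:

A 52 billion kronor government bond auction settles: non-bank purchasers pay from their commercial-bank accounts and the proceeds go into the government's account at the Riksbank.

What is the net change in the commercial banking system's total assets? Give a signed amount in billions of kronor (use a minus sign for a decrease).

Government account inflow 52 billion kronor: bank balance sheets shrink → −52B.

-52 billion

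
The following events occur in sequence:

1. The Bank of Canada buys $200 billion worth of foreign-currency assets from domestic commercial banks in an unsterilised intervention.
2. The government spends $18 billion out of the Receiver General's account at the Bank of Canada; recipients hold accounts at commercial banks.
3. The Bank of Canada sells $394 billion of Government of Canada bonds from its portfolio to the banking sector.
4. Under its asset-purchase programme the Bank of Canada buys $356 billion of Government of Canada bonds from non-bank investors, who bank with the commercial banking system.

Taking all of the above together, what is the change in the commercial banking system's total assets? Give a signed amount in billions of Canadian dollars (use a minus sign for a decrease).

FX purchase $200 billion: just an asset swap on bank balance sheets → 0.
Government spending $18 billion: bank balance sheets expand → +$18B.
OMO sale (to banks) $394 billion: just an asset swap on bank balance sheets → 0.
Asset purchase (from non-banks) $356 billion: bank balance sheets expand → +$356B.
Net: 0 + 18 + 0 + 356 = +$374 billion.

+$374 billion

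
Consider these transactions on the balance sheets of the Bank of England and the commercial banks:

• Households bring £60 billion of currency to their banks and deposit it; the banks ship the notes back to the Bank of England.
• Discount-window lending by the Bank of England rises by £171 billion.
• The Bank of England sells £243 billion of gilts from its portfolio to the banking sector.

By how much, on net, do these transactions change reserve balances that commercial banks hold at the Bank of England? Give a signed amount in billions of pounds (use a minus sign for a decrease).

-£12 billion

Currency deposit £60 billion: returned notes are swapped for reserve credit → +£60B.
Discount-window loan £171 billion: the loan is credited to the bank's reserve account → +£171B.
OMO sale (to banks) £243 billion: the buying banks pay out of their reserve balances → −£243B.
Net: 60 + 171 − 243 = -£12 billion.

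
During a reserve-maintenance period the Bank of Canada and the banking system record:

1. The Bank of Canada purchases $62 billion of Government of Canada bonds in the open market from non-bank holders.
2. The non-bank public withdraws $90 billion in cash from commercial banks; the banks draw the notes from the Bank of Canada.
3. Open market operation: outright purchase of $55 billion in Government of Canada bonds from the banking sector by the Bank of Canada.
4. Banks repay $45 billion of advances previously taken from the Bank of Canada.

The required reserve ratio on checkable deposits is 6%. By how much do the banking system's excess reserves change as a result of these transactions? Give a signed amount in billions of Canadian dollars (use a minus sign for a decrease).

-$16.32 billion

Asset purchase (from non-banks) $62 billion: reserves +$62B, deposits +$62B.
Currency withdrawal $90 billion: reserves −$90B, deposits −$90B.
OMO purchase (from banks) $55 billion: reserves +$55B, deposits 0.
Discount-window repayment $45 billion: reserves −$45B, deposits 0.
Totals: Δreserves = −$18B, Δdeposits = −$28B.
Δrequired reserves = 6% × −$28B = −$1.68B.
Δexcess reserves = Δreserves − Δrequired = −$18B − (−$1.68B) = -$16.32 billion.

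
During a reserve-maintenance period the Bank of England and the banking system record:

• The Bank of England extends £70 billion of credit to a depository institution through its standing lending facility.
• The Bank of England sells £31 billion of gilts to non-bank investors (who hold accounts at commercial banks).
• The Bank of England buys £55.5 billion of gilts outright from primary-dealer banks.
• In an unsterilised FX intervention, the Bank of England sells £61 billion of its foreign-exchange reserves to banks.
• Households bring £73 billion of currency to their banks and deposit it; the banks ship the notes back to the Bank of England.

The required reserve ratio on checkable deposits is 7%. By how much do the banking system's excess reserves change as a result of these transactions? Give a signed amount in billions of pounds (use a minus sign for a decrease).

Discount-window loan £70 billion: reserves +£70B, deposits 0.
Asset sale (to non-banks) £31 billion: reserves −£31B, deposits −£31B.
OMO purchase (from banks) £55.5 billion: reserves +£55.5B, deposits 0.
FX sale £61 billion: reserves −£61B, deposits 0.
Currency deposit £73 billion: reserves +£73B, deposits +£73B.
Totals: Δreserves = +£106.5B, Δdeposits = +£42B.
Δrequired reserves = 7% × +£42B = +£2.94B.
Δexcess reserves = Δreserves − Δrequired = +£106.5B − (+£2.94B) = +£103.56 billion.

+£103.56 billion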